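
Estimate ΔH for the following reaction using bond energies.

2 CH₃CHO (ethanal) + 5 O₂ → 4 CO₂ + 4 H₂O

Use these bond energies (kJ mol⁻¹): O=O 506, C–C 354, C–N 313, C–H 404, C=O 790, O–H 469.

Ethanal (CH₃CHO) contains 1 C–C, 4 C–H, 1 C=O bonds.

ΔH ≈ −2022 kJ

Bonds broken (reactants):
  C–C: 2 × 354 = 708
  C–H: 8 × 404 = 3232
  C=O: 2 × 790 = 1580
  O=O: 5 × 506 = 2530
  Σ(broken) = 8050 kJ
Bonds formed (products):
  C=O: 8 × 790 = 6320
  O–H: 8 × 469 = 3752
  Σ(formed) = 10072 kJ
ΔH = Σ(broken) − Σ(formed) = 8050 − 10072 = −2022 kJ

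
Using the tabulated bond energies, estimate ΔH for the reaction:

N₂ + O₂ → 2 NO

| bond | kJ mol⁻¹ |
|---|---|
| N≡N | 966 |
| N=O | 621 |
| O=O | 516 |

ΔH ≈ +240 kJ

Bonds broken (reactants):
  N≡N: 1 × 966 = 966
  O=O: 1 × 516 = 516
  Σ(broken) = 1482 kJ
Bonds formed (products):
  N=O: 2 × 621 = 1242
  Σ(formed) = 1242 kJ
ΔH = Σ(broken) − Σ(formed) = 1482 − 1242 = +240 kJ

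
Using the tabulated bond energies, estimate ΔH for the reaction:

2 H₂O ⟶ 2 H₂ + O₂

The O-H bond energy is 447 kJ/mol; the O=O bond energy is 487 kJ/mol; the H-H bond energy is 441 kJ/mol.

Bonds broken (reactants):
  O-H: 4 × 447 = 1788
  Σ(broken) = 1788 kJ
Bonds formed (products):
  H-H: 2 × 441 = 882
  O=O: 1 × 487 = 487
  Σ(formed) = 1369 kJ
ΔH = Σ(broken) − Σ(formed) = 1788 − 1369 = +419 kJ

ΔH ≈ +419 kJ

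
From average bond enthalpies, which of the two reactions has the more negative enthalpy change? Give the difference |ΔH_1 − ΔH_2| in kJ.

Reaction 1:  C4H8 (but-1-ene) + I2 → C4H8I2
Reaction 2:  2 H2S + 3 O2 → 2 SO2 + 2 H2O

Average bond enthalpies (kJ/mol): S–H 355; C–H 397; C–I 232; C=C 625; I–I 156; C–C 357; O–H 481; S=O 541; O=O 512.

Reaction 2, by 1092 kJ

Reaction 1:
  Bonds broken (reactants):
    C–C: 2 × 357 = 714
    C–H: 8 × 397 = 3176
    C=C: 1 × 625 = 625
    I–I: 1 × 156 = 156
    Σ(broken) = 4671 kJ
  Bonds formed (products):
    C–C: 3 × 357 = 1071
    C–H: 8 × 397 = 3176
    C–I: 2 × 232 = 464
    Σ(formed) = 4711 kJ
  ΔH_1 = 4671 − 4711 = −40 kJ
Reaction 2:
  Bonds broken (reactants):
    O=O: 3 × 512 = 1536
    S–H: 4 × 355 = 1420
    Σ(broken) = 2956 kJ
  Bonds formed (products):
    O–H: 4 × 481 = 1924
    S=O: 4 × 541 = 2164
    Σ(formed) = 4088 kJ
  ΔH_2 = 2956 − 4088 = −1132 kJ
ΔH_1 − ΔH_2 = +1092 kJ, so reaction 2 has the more negative ΔH; |ΔH_1 − ΔH_2| = 1092 kJ.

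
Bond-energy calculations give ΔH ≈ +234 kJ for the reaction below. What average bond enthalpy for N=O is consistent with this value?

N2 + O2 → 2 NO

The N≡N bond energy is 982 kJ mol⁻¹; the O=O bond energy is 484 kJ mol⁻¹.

D(N=O) ≈ 616 kJ/mol

Let D be the N=O bond energy.
Σ(broken) = 1×982 + 1×484 = 1466
Σ(formed) = 2×D = 2D
ΔH = Σ(broken) − Σ(formed) = (1466) − (2D) = +1466 − 2D
Setting this equal to +234 kJ gives 2D = 1232, so D = 616 kJ/mol.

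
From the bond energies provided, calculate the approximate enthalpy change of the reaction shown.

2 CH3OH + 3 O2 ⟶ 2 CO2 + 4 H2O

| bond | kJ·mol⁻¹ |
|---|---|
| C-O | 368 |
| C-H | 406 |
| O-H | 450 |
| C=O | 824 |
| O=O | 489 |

ΔH ≈ −1357 kJ

Bonds broken (reactants):
  C-H: 6 × 406 = 2436
  C-O: 2 × 368 = 736
  O-H: 2 × 450 = 900
  O=O: 3 × 489 = 1467
  Σ(broken) = 5539 kJ
Bonds formed (products):
  C=O: 4 × 824 = 3296
  O-H: 8 × 450 = 3600
  Σ(formed) = 6896 kJ
ΔH = Σ(broken) − Σ(formed) = 5539 − 6896 = −1357 kJ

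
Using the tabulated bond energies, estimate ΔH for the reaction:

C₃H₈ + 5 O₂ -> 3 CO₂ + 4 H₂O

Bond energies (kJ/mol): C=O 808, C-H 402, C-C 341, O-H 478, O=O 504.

Bonds broken (reactants):
  C-C: 2 × 341 = 682
  C-H: 8 × 402 = 3216
  O=O: 5 × 504 = 2520
  Σ(broken) = 6418 kJ
Bonds formed (products):
  C=O: 6 × 808 = 4848
  O-H: 8 × 478 = 3824
  Σ(formed) = 8672 kJ
ΔH = Σ(broken) − Σ(formed) = 6418 − 8672 = −2254 kJ

ΔH ≈ −2254 kJ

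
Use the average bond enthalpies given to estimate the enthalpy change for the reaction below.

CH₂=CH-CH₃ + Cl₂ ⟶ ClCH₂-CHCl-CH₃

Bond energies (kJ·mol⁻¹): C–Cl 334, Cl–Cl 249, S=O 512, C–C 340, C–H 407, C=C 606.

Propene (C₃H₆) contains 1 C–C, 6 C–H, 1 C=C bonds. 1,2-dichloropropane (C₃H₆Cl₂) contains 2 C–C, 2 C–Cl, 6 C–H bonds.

ΔH ≈ −153 kJ

Bonds broken (reactants):
  C–C: 1 × 340 = 340
  C–H: 6 × 407 = 2442
  C=C: 1 × 606 = 606
  Cl–Cl: 1 × 249 = 249
  Σ(broken) = 3637 kJ
Bonds formed (products):
  C–C: 2 × 340 = 680
  C–Cl: 2 × 334 = 668
  C–H: 6 × 407 = 2442
  Σ(formed) = 3790 kJ
ΔH = Σ(broken) − Σ(formed) = 3637 − 3790 = −153 kJ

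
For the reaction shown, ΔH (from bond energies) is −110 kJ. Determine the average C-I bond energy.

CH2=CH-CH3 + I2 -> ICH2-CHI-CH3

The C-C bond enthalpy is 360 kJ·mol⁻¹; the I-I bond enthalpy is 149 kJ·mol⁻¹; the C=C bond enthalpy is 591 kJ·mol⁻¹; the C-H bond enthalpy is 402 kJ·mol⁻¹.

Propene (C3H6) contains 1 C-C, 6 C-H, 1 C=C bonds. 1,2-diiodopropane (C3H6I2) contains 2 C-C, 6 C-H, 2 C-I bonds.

D(C-I) ≈ 245 kJ/mol

Let D be the C-I bond energy.
Σ(broken) = 1×360 + 6×402 + 1×591 + 1×149 = 3512
Σ(formed) = 2×360 + 6×402 + 2×D = 3132 + 2D
ΔH = Σ(broken) − Σ(formed) = (3512) − (3132 + 2D) = +380 − 2D
Setting this equal to −110 kJ gives 2D = 490, so D = 245 kJ/mol.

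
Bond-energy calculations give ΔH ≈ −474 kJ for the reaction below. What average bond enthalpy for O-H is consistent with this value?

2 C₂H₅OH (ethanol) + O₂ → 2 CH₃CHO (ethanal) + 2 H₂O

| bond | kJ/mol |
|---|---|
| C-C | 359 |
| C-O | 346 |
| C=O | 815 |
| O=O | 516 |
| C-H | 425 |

Let D be the O-H bond energy.
Σ(broken) = 2×359 + 10×425 + 2×346 + 2×D + 1×516 = 6176 + 2D
Σ(formed) = 2×359 + 8×425 + 2×815 + 4×D = 5748 + 4D
ΔH = Σ(broken) − Σ(formed) = (6176 + 2D) − (5748 + 4D) = +428 − 2D
Setting this equal to −474 kJ gives 2D = 902, so D = 451 kJ/mol.

D(O-H) ≈ 451 kJ/mol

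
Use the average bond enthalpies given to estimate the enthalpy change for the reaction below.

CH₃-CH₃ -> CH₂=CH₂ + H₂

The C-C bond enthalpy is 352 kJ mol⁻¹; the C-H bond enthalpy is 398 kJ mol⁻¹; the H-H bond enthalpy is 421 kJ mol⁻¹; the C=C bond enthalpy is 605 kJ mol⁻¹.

Bonds broken (reactants):
  C-C: 1 × 352 = 352
  C-H: 6 × 398 = 2388
  Σ(broken) = 2740 kJ
Bonds formed (products):
  C-H: 4 × 398 = 1592
  C=C: 1 × 605 = 605
  H-H: 1 × 421 = 421
  Σ(formed) = 2618 kJ
ΔH = Σ(broken) − Σ(formed) = 2740 − 2618 = +122 kJ

ΔH ≈ +122 kJ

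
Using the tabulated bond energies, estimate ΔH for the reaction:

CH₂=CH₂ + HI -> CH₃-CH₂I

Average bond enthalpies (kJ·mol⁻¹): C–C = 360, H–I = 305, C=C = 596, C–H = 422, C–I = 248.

ΔH ≈ −129 kJ

Bonds broken (reactants):
  C–H: 4 × 422 = 1688
  C=C: 1 × 596 = 596
  H–I: 1 × 305 = 305
  Σ(broken) = 2589 kJ
Bonds formed (products):
  C–C: 1 × 360 = 360
  C–H: 5 × 422 = 2110
  C–I: 1 × 248 = 248
  Σ(formed) = 2718 kJ
ΔH = Σ(broken) − Σ(formed) = 2589 − 2718 = −129 kJ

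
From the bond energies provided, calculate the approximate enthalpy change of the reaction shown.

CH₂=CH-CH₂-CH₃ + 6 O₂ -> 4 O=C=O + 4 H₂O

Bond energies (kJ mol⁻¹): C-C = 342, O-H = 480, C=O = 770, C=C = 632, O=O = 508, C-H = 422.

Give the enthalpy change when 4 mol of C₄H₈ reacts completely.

ΔH = −9040 kJ

Bonds broken (reactants):
  C-C: 2 × 342 = 684
  C-H: 8 × 422 = 3376
  C=C: 1 × 632 = 632
  O=O: 6 × 508 = 3048
  Σ(broken) = 7740 kJ
Bonds formed (products):
  C=O: 8 × 770 = 6160
  O-H: 8 × 480 = 3840
  Σ(formed) = 10000 kJ
ΔH = Σ(broken) − Σ(formed) = 7740 − 10000 = −2260 kJ
For 4× the reaction as written: 4 × (−2260) = −9040 kJ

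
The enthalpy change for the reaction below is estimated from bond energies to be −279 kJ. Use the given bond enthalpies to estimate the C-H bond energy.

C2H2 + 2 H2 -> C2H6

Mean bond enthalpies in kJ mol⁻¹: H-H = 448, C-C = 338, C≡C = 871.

D(C-H) ≈ 427 kJ/mol

Let D be the C-H bond energy.
Σ(broken) = 1×871 + 2×D + 2×448 = 1767 + 2D
Σ(formed) = 1×338 + 6×D = 338 + 6D
ΔH = Σ(broken) − Σ(formed) = (1767 + 2D) − (338 + 6D) = +1429 − 4D
Setting this equal to −279 kJ gives 4D = 1708, so D = 427 kJ/mol.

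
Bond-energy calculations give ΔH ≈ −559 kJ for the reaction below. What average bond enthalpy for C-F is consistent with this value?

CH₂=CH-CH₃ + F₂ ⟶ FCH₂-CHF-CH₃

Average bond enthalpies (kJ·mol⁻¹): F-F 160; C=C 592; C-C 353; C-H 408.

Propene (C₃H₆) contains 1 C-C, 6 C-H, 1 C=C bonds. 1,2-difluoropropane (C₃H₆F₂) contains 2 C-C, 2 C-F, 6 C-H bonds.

Let D be the C-F bond energy.
Σ(broken) = 1×353 + 6×408 + 1×592 + 1×160 = 3553
Σ(formed) = 2×353 + 2×D + 6×408 = 3154 + 2D
ΔH = Σ(broken) − Σ(formed) = (3553) − (3154 + 2D) = +399 − 2D
Setting this equal to −559 kJ gives 2D = 958, so D = 479 kJ/mol.

D(C-F) ≈ 479 kJ/mol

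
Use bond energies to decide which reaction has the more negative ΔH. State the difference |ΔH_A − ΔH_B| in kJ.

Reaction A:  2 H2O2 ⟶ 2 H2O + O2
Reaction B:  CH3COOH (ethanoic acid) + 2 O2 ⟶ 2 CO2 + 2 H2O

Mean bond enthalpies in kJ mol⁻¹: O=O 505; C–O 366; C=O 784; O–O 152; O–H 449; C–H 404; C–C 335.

Reaction A:
  Bonds broken (reactants):
    O–H: 4 × 449 = 1796
    O–O: 2 × 152 = 304
    Σ(broken) = 2100 kJ
  Bonds formed (products):
    O–H: 4 × 449 = 1796
    O=O: 1 × 505 = 505
    Σ(formed) = 2301 kJ
  ΔH_A = 2100 − 2301 = −201 kJ
Reaction B:
  Bonds broken (reactants):
    C–C: 1 × 335 = 335
    C–H: 3 × 404 = 1212
    C–O: 1 × 366 = 366
    C=O: 1 × 784 = 784
    O–H: 1 × 449 = 449
    O=O: 2 × 505 = 1010
    Σ(broken) = 4156 kJ
  Bonds formed (products):
    C=O: 4 × 784 = 3136
    O–H: 4 × 449 = 1796
    Σ(formed) = 4932 kJ
  ΔH_B = 4156 − 4932 = −776 kJ
ΔH_A − ΔH_B = +575 kJ, so reaction B has the more negative ΔH; |ΔH_A − ΔH_B| = 575 kJ.

Reaction B, by 575 kJ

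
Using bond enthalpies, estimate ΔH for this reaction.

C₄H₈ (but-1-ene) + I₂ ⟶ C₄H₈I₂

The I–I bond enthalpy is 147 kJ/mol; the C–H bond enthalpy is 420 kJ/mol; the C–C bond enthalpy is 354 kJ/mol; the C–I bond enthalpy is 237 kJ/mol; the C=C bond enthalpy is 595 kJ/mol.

Bonds broken (reactants):
  C–C: 2 × 354 = 708
  C–H: 8 × 420 = 3360
  C=C: 1 × 595 = 595
  I–I: 1 × 147 = 147
  Σ(broken) = 4810 kJ
Bonds formed (products):
  C–C: 3 × 354 = 1062
  C–H: 8 × 420 = 3360
  C–I: 2 × 237 = 474
  Σ(formed) = 4896 kJ
ΔH = Σ(broken) − Σ(formed) = 4810 − 4896 = −86 kJ

ΔH ≈ −86 kJ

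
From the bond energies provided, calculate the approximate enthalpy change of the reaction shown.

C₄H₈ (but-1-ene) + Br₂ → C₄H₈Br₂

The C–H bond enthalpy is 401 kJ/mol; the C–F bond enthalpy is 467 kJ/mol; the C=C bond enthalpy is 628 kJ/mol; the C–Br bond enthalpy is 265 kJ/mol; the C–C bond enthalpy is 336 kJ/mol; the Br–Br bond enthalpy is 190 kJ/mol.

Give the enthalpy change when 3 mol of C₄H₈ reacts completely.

Bonds broken (reactants):
  Br–Br: 1 × 190 = 190
  C–C: 2 × 336 = 672
  C–H: 8 × 401 = 3208
  C=C: 1 × 628 = 628
  Σ(broken) = 4698 kJ
Bonds formed (products):
  C–Br: 2 × 265 = 530
  C–C: 3 × 336 = 1008
  C–H: 8 × 401 = 3208
  Σ(formed) = 4746 kJ
ΔH = Σ(broken) − Σ(formed) = 4698 − 4746 = −48 kJ
For 3× the reaction as written: 3 × (−48) = −144 kJ

ΔH = −144 kJ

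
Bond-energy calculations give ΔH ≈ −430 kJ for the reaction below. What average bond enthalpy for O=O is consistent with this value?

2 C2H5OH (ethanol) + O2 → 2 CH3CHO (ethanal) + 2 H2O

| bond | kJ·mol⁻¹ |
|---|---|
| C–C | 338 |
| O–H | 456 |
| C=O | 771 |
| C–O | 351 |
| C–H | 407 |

Let D be the O=O bond energy.
Σ(broken) = 2×338 + 10×407 + 2×351 + 2×456 + 1×D = 6360 + D
Σ(formed) = 2×338 + 8×407 + 2×771 + 4×456 = 7298
ΔH = Σ(broken) − Σ(formed) = (6360 + D) − (7298) = −938 + D
Setting this equal to −430 kJ gives D = 508 kJ/mol.

D(O=O) ≈ 508 kJ/mol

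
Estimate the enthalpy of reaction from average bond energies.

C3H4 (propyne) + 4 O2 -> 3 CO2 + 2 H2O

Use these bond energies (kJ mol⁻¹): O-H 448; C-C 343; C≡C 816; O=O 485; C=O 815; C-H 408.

Bonds broken (reactants):
  C≡C: 1 × 816 = 816
  C-C: 1 × 343 = 343
  C-H: 4 × 408 = 1632
  O=O: 4 × 485 = 1940
  Σ(broken) = 4731 kJ
Bonds formed (products):
  C=O: 6 × 815 = 4890
  O-H: 4 × 448 = 1792
  Σ(formed) = 6682 kJ
ΔH = Σ(broken) − Σ(formed) = 4731 − 6682 = −1951 kJ

ΔH ≈ −1951 kJ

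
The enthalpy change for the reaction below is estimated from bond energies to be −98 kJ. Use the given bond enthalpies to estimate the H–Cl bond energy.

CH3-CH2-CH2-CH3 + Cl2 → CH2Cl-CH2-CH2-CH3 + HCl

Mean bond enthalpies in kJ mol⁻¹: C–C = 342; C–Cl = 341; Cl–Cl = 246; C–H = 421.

Let D be the H–Cl bond energy.
Σ(broken) = 3×342 + 10×421 + 1×246 = 5482
Σ(formed) = 3×342 + 1×341 + 9×421 + 1×D = 5156 + D
ΔH = Σ(broken) − Σ(formed) = (5482) − (5156 + D) = +326 − D
Setting this equal to −98 kJ gives D = 424 kJ/mol.

D(H–Cl) ≈ 424 kJ/mol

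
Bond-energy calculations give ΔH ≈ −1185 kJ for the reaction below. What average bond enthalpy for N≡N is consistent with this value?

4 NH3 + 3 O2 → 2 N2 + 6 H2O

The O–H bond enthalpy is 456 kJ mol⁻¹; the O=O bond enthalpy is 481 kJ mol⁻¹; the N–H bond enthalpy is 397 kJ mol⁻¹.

Let D be the N≡N bond energy.
Σ(broken) = 12×397 + 3×481 = 6207
Σ(formed) = 2×D + 12×456 = 5472 + 2D
ΔH = Σ(broken) − Σ(formed) = (6207) − (5472 + 2D) = +735 − 2D
Setting this equal to −1185 kJ gives 2D = 1920, so D = 960 kJ/mol.

D(N≡N) ≈ 960 kJ/mol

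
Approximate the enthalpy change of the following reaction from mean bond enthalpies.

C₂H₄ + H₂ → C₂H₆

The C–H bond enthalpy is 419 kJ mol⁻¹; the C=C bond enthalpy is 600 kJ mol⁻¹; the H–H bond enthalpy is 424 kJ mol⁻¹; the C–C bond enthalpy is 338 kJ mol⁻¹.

ΔH ≈ −152 kJ

Bonds broken (reactants):
  C–H: 4 × 419 = 1676
  C=C: 1 × 600 = 600
  H–H: 1 × 424 = 424
  Σ(broken) = 2700 kJ
Bonds formed (products):
  C–C: 1 × 338 = 338
  C–H: 6 × 419 = 2514
  Σ(formed) = 2852 kJ
ΔH = Σ(broken) − Σ(formed) = 2700 − 2852 = −152 kJ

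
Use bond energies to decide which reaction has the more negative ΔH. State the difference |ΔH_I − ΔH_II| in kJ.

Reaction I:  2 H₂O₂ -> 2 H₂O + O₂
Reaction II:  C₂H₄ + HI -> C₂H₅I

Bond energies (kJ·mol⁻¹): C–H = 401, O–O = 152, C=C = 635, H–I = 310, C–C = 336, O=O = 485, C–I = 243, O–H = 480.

Reaction I:
  Bonds broken (reactants):
    O–H: 4 × 480 = 1920
    O–O: 2 × 152 = 304
    Σ(broken) = 2224 kJ
  Bonds formed (products):
    O–H: 4 × 480 = 1920
    O=O: 1 × 485 = 485
    Σ(formed) = 2405 kJ
  ΔH_I = 2224 − 2405 = −181 kJ
Reaction II:
  Bonds broken (reactants):
    C–H: 4 × 401 = 1604
    C=C: 1 × 635 = 635
    H–I: 1 × 310 = 310
    Σ(broken) = 2549 kJ
  Bonds formed (products):
    C–C: 1 × 336 = 336
    C–H: 5 × 401 = 2005
    C–I: 1 × 243 = 243
    Σ(formed) = 2584 kJ
  ΔH_II = 2549 − 2584 = −35 kJ
ΔH_I − ΔH_II = −146 kJ, so reaction I has the more negative ΔH; |ΔH_I − ΔH_II| = 146 kJ.

Reaction I, by 146 kJ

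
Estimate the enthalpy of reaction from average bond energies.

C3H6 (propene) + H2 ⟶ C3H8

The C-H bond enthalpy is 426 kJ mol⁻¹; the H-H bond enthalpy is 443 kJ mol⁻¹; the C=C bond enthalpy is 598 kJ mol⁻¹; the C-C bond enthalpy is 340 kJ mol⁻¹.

ΔH ≈ −151 kJ

Bonds broken (reactants):
  C-C: 1 × 340 = 340
  C-H: 6 × 426 = 2556
  C=C: 1 × 598 = 598
  H-H: 1 × 443 = 443
  Σ(broken) = 3937 kJ
Bonds formed (products):
  C-C: 2 × 340 = 680
  C-H: 8 × 426 = 3408
  Σ(formed) = 4088 kJ
ΔH = Σ(broken) − Σ(formed) = 3937 − 4088 = −151 kJ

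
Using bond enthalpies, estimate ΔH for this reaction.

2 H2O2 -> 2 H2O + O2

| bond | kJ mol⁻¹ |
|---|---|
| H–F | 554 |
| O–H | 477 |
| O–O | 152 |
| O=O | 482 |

Bonds broken (reactants):
  O–H: 4 × 477 = 1908
  O–O: 2 × 152 = 304
  Σ(broken) = 2212 kJ
Bonds formed (products):
  O–H: 4 × 477 = 1908
  O=O: 1 × 482 = 482
  Σ(formed) = 2390 kJ
ΔH = Σ(broken) − Σ(formed) = 2212 − 2390 = −178 kJ

ΔH ≈ −178 kJ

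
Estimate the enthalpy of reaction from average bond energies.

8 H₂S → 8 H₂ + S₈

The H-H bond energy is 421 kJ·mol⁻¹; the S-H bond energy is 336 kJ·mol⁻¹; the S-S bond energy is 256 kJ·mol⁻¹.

Bonds broken (reactants):
  S-H: 16 × 336 = 5376
  Σ(broken) = 5376 kJ
Bonds formed (products):
  H-H: 8 × 421 = 3368
  S-S: 8 × 256 = 2048
  Σ(formed) = 5416 kJ
ΔH = Σ(broken) − Σ(formed) = 5376 − 5416 = −40 kJ

ΔH ≈ −40 kJ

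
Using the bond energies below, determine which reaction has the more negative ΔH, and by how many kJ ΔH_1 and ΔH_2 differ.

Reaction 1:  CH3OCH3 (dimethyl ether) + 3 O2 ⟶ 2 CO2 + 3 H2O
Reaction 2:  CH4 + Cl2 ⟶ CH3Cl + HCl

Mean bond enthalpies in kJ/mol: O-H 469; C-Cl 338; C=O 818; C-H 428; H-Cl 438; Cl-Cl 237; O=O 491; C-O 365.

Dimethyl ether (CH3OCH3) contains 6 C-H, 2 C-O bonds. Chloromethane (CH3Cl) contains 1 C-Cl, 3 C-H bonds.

Reaction 1, by 1204 kJ

Reaction 1:
  Bonds broken (reactants):
    C-H: 6 × 428 = 2568
    C-O: 2 × 365 = 730
    O=O: 3 × 491 = 1473
    Σ(broken) = 4771 kJ
  Bonds formed (products):
    C=O: 4 × 818 = 3272
    O-H: 6 × 469 = 2814
    Σ(formed) = 6086 kJ
  ΔH_1 = 4771 − 6086 = −1315 kJ
Reaction 2:
  Bonds broken (reactants):
    C-H: 4 × 428 = 1712
    Cl-Cl: 1 × 237 = 237
    Σ(broken) = 1949 kJ
  Bonds formed (products):
    C-Cl: 1 × 338 = 338
    C-H: 3 × 428 = 1284
    H-Cl: 1 × 438 = 438
    Σ(formed) = 2060 kJ
  ΔH_2 = 1949 − 2060 = −111 kJ
ΔH_1 − ΔH_2 = −1204 kJ, so reaction 1 has the more negative ΔH; |ΔH_1 − ΔH_2| = 1204 kJ.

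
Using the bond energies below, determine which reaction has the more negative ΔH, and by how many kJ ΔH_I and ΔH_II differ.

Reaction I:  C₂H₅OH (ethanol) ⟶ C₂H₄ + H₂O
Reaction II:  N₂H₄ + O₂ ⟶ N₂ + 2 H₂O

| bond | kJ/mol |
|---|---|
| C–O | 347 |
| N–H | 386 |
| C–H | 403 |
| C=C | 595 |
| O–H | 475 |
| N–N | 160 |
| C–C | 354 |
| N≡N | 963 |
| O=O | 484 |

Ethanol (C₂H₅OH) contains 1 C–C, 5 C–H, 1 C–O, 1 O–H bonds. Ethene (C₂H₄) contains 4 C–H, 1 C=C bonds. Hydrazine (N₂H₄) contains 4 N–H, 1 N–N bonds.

Reaction II, by 709 kJ

Reaction I:
  Bonds broken (reactants):
    C–C: 1 × 354 = 354
    C–H: 5 × 403 = 2015
    C–O: 1 × 347 = 347
    O–H: 1 × 475 = 475
    Σ(broken) = 3191 kJ
  Bonds formed (products):
    C–H: 4 × 403 = 1612
    C=C: 1 × 595 = 595
    O–H: 2 × 475 = 950
    Σ(formed) = 3157 kJ
  ΔH_I = 3191 − 3157 = +34 kJ
Reaction II:
  Bonds broken (reactants):
    N–H: 4 × 386 = 1544
    N–N: 1 × 160 = 160
    O=O: 1 × 484 = 484
    Σ(broken) = 2188 kJ
  Bonds formed (products):
    N≡N: 1 × 963 = 963
    O–H: 4 × 475 = 1900
    Σ(formed) = 2863 kJ
  ΔH_II = 2188 − 2863 = −675 kJ
ΔH_I − ΔH_II = +709 kJ, so reaction II has the more negative ΔH; |ΔH_I − ΔH_II| = 709 kJ.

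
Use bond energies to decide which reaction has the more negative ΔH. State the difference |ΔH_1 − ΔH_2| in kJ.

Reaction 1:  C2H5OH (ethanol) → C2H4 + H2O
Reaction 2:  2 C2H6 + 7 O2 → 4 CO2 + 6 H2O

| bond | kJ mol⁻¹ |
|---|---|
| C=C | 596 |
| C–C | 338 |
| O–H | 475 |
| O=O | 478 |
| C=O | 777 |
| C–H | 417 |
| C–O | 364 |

Reaction 1:
  Bonds broken (reactants):
    C–C: 1 × 338 = 338
    C–H: 5 × 417 = 2085
    C–O: 1 × 364 = 364
    O–H: 1 × 475 = 475
    Σ(broken) = 3262 kJ
  Bonds formed (products):
    C–H: 4 × 417 = 1668
    C=C: 1 × 596 = 596
    O–H: 2 × 475 = 950
    Σ(formed) = 3214 kJ
  ΔH_1 = 3262 − 3214 = +48 kJ
Reaction 2:
  Bonds broken (reactants):
    C–C: 2 × 338 = 676
    C–H: 12 × 417 = 5004
    O=O: 7 × 478 = 3346
    Σ(broken) = 9026 kJ
  Bonds formed (products):
    C=O: 8 × 777 = 6216
    O–H: 12 × 475 = 5700
    Σ(formed) = 11916 kJ
  ΔH_2 = 9026 − 11916 = −2890 kJ
ΔH_1 − ΔH_2 = +2938 kJ, so reaction 2 has the more negative ΔH; |ΔH_1 − ΔH_2| = 2938 kJ.

Reaction 2, by 2938 kJ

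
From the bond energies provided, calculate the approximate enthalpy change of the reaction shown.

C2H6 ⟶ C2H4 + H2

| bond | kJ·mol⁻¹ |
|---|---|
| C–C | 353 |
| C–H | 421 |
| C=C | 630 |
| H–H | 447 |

ΔH ≈ +118 kJ

Bonds broken (reactants):
  C–C: 1 × 353 = 353
  C–H: 6 × 421 = 2526
  Σ(broken) = 2879 kJ
Bonds formed (products):
  C–H: 4 × 421 = 1684
  C=C: 1 × 630 = 630
  H–H: 1 × 447 = 447
  Σ(formed) = 2761 kJ
ΔH = Σ(broken) − Σ(formed) = 2879 − 2761 = +118 kJ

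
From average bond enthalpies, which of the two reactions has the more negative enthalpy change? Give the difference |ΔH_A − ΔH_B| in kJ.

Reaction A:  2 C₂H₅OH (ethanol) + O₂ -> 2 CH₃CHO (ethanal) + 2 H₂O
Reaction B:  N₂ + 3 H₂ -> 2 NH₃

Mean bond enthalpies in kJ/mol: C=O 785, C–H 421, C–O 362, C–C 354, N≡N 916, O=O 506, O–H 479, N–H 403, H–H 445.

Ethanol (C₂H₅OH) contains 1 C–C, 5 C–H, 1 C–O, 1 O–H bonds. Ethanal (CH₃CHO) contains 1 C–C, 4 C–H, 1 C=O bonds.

Reaction A:
  Bonds broken (reactants):
    C–C: 2 × 354 = 708
    C–H: 10 × 421 = 4210
    C–O: 2 × 362 = 724
    O–H: 2 × 479 = 958
    O=O: 1 × 506 = 506
    Σ(broken) = 7106 kJ
  Bonds formed (products):
    C–C: 2 × 354 = 708
    C–H: 8 × 421 = 3368
    C=O: 2 × 785 = 1570
    O–H: 4 × 479 = 1916
    Σ(formed) = 7562 kJ
  ΔH_A = 7106 − 7562 = −456 kJ
Reaction B:
  Bonds broken (reactants):
    H–H: 3 × 445 = 1335
    N≡N: 1 × 916 = 916
    Σ(broken) = 2251 kJ
  Bonds formed (products):
    N–H: 6 × 403 = 2418
    Σ(formed) = 2418 kJ
  ΔH_B = 2251 − 2418 = −167 kJ
ΔH_A − ΔH_B = −289 kJ, so reaction A has the more negative ΔH; |ΔH_A − ΔH_B| = 289 kJ.

Reaction A, by 289 kJ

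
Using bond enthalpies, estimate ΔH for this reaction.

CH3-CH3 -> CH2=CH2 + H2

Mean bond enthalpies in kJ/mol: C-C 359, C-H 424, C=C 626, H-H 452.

Bonds broken (reactants):
  C-C: 1 × 359 = 359
  C-H: 6 × 424 = 2544
  Σ(broken) = 2903 kJ
Bonds formed (products):
  C-H: 4 × 424 = 1696
  C=C: 1 × 626 = 626
  H-H: 1 × 452 = 452
  Σ(formed) = 2774 kJ
ΔH = Σ(broken) − Σ(formed) = 2903 − 2774 = +129 kJ

ΔH ≈ +129 kJ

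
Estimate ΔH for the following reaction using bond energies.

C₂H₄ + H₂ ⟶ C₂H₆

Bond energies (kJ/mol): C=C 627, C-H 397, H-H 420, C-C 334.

ΔH ≈ −81 kJ

Bonds broken (reactants):
  C-H: 4 × 397 = 1588
  C=C: 1 × 627 = 627
  H-H: 1 × 420 = 420
  Σ(broken) = 2635 kJ
Bonds formed (products):
  C-C: 1 × 334 = 334
  C-H: 6 × 397 = 2382
  Σ(formed) = 2716 kJ
ΔH = Σ(broken) − Σ(formed) = 2635 − 2716 = −81 kJ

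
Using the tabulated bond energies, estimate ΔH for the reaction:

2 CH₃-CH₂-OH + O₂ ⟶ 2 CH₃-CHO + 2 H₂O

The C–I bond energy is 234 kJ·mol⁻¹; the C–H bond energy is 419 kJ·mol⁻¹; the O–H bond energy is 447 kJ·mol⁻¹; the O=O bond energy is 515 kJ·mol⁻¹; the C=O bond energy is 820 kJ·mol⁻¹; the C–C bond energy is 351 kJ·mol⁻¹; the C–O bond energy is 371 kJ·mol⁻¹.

Bonds broken (reactants):
  C–C: 2 × 351 = 702
  C–H: 10 × 419 = 4190
  C–O: 2 × 371 = 742
  O–H: 2 × 447 = 894
  O=O: 1 × 515 = 515
  Σ(broken) = 7043 kJ
Bonds formed (products):
  C–C: 2 × 351 = 702
  C–H: 8 × 419 = 3352
  C=O: 2 × 820 = 1640
  O–H: 4 × 447 = 1788
  Σ(formed) = 7482 kJ
ΔH = Σ(broken) − Σ(formed) = 7043 − 7482 = −439 kJ

ΔH ≈ −439 kJ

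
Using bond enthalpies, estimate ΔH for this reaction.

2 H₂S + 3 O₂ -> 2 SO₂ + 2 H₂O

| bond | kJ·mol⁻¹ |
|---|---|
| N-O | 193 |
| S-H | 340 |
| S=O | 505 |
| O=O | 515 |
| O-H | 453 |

Bonds broken (reactants):
  O=O: 3 × 515 = 1545
  S-H: 4 × 340 = 1360
  Σ(broken) = 2905 kJ
Bonds formed (products):
  O-H: 4 × 453 = 1812
  S=O: 4 × 505 = 2020
  Σ(formed) = 3832 kJ
ΔH = Σ(broken) − Σ(formed) = 2905 − 3832 = −927 kJ

ΔH ≈ −927 kJ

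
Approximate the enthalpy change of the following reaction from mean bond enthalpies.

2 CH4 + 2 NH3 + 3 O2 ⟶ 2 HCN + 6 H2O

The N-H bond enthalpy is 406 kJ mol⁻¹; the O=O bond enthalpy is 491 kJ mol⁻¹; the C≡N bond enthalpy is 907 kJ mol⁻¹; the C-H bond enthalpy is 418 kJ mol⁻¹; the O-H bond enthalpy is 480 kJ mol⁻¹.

ΔH ≈ −1157 kJ

Bonds broken (reactants):
  C-H: 8 × 418 = 3344
  N-H: 6 × 406 = 2436
  O=O: 3 × 491 = 1473
  Σ(broken) = 7253 kJ
Bonds formed (products):
  C≡N: 2 × 907 = 1814
  C-H: 2 × 418 = 836
  O-H: 12 × 480 = 5760
  Σ(formed) = 8410 kJ
ΔH = Σ(broken) − Σ(formed) = 7253 − 8410 = −1157 kJ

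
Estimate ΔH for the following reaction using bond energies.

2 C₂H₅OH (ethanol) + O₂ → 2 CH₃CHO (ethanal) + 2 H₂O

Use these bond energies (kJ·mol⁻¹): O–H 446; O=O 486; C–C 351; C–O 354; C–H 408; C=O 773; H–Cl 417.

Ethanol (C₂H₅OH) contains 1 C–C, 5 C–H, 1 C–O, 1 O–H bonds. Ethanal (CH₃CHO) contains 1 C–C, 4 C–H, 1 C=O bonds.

Bonds broken (reactants):
  C–C: 2 × 351 = 702
  C–H: 10 × 408 = 4080
  C–O: 2 × 354 = 708
  O–H: 2 × 446 = 892
  O=O: 1 × 486 = 486
  Σ(broken) = 6868 kJ
Bonds formed (products):
  C–C: 2 × 351 = 702
  C–H: 8 × 408 = 3264
  C=O: 2 × 773 = 1546
  O–H: 4 × 446 = 1784
  Σ(formed) = 7296 kJ
ΔH = Σ(broken) − Σ(formed) = 6868 − 7296 = −428 kJ

ΔH ≈ −428 kJ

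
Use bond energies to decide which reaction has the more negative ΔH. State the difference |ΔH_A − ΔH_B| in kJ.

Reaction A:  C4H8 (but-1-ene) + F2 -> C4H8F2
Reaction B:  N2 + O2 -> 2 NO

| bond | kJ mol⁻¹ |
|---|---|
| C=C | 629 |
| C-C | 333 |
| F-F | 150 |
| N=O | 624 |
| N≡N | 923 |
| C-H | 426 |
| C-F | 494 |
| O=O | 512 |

Reaction A, by 729 kJ

Reaction A:
  Bonds broken (reactants):
    C-C: 2 × 333 = 666
    C-H: 8 × 426 = 3408
    C=C: 1 × 629 = 629
    F-F: 1 × 150 = 150
    Σ(broken) = 4853 kJ
  Bonds formed (products):
    C-C: 3 × 333 = 999
    C-F: 2 × 494 = 988
    C-H: 8 × 426 = 3408
    Σ(formed) = 5395 kJ
  ΔH_A = 4853 − 5395 = −542 kJ
Reaction B:
  Bonds broken (reactants):
    N≡N: 1 × 923 = 923
    O=O: 1 × 512 = 512
    Σ(broken) = 1435 kJ
  Bonds formed (products):
    N=O: 2 × 624 = 1248
    Σ(formed) = 1248 kJ
  ΔH_B = 1435 − 1248 = +187 kJ
ΔH_A − ΔH_B = −729 kJ, so reaction A has the more negative ΔH; |ΔH_A − ΔH_B| = 729 kJ.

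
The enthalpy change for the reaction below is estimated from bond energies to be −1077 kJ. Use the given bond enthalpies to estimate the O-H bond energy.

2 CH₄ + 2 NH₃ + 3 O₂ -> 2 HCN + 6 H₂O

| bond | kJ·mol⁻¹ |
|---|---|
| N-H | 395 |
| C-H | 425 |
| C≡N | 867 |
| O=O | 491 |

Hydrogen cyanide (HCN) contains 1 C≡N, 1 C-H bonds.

Let D be the O-H bond energy.
Σ(broken) = 8×425 + 6×395 + 3×491 = 7243
Σ(formed) = 2×867 + 2×425 + 12×D = 2584 + 12D
ΔH = Σ(broken) − Σ(formed) = (7243) − (2584 + 12D) = +4659 − 12D
Setting this equal to −1077 kJ gives 12D = 5736, so D = 478 kJ/mol.

D(O-H) ≈ 478 kJ/mol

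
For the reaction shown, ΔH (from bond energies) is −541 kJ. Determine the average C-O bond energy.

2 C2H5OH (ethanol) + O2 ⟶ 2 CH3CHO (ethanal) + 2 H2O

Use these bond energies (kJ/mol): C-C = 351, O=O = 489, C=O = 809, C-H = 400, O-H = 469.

Let D be the C-O bond energy.
Σ(broken) = 2×351 + 10×400 + 2×D + 2×469 + 1×489 = 6129 + 2D
Σ(formed) = 2×351 + 8×400 + 2×809 + 4×469 = 7396
ΔH = Σ(broken) − Σ(formed) = (6129 + 2D) − (7396) = −1267 + 2D
Setting this equal to −541 kJ gives 2D = 726, so D = 363 kJ/mol.

D(C-O) ≈ 363 kJ/mol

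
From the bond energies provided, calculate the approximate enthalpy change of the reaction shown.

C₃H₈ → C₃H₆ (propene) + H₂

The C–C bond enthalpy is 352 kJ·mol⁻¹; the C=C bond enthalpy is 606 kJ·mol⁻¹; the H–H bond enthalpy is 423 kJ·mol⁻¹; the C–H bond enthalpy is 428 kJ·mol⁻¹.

ΔH ≈ +179 kJ

Bonds broken (reactants):
  C–C: 2 × 352 = 704
  C–H: 8 × 428 = 3424
  Σ(broken) = 4128 kJ
Bonds formed (products):
  C–C: 1 × 352 = 352
  C–H: 6 × 428 = 2568
  C=C: 1 × 606 = 606
  H–H: 1 × 423 = 423
  Σ(formed) = 3949 kJ
ΔH = Σ(broken) − Σ(formed) = 4128 − 3949 = +179 kJ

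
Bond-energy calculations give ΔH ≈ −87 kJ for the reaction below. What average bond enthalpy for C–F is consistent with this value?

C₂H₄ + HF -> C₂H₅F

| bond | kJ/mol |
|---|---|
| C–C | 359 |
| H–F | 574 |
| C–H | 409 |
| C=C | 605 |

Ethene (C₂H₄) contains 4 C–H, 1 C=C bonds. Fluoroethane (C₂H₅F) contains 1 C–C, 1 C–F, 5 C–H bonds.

Let D be the C–F bond energy.
Σ(broken) = 4×409 + 1×605 + 1×574 = 2815
Σ(formed) = 1×359 + 1×D + 5×409 = 2404 + D
ΔH = Σ(broken) − Σ(formed) = (2815) − (2404 + D) = +411 − D
Setting this equal to −87 kJ gives D = 498 kJ/mol.

D(C–F) ≈ 498 kJ/mol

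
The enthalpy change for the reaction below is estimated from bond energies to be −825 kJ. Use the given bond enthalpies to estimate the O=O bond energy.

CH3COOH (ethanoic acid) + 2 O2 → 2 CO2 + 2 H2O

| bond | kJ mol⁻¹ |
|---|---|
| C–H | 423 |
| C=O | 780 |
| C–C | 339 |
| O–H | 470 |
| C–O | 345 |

Let D be the O=O bond energy.
Σ(broken) = 1×339 + 3×423 + 1×345 + 1×780 + 1×470 + 2×D = 3203 + 2D
Σ(formed) = 4×780 + 4×470 = 5000
ΔH = Σ(broken) − Σ(formed) = (3203 + 2D) − (5000) = −1797 + 2D
Setting this equal to −825 kJ gives 2D = 972, so D = 486 kJ/mol.

D(O=O) ≈ 486 kJ/mol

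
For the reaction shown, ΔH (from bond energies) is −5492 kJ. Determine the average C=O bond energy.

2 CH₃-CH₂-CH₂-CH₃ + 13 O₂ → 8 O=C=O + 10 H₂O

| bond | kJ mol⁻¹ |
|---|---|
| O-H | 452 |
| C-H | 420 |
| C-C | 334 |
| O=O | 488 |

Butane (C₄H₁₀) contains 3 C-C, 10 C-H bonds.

D(C=O) ≈ 825 kJ/mol

Let D be the C=O bond energy.
Σ(broken) = 6×334 + 20×420 + 13×488 = 16748
Σ(formed) = 16×D + 20×452 = 9040 + 16D
ΔH = Σ(broken) − Σ(formed) = (16748) − (9040 + 16D) = +7708 − 16D
Setting this equal to −5492 kJ gives 16D = 13200, so D = 825 kJ/mol.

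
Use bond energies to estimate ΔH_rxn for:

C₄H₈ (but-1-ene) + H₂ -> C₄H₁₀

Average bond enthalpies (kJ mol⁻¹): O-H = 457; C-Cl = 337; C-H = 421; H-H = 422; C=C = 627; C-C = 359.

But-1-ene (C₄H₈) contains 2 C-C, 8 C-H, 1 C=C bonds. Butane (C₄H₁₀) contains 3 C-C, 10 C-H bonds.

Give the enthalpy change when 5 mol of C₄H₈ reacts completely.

ΔH = −760 kJ

Bonds broken (reactants):
  C-C: 2 × 359 = 718
  C-H: 8 × 421 = 3368
  C=C: 1 × 627 = 627
  H-H: 1 × 422 = 422
  Σ(broken) = 5135 kJ
Bonds formed (products):
  C-C: 3 × 359 = 1077
  C-H: 10 × 421 = 4210
  Σ(formed) = 5287 kJ
ΔH = Σ(broken) − Σ(formed) = 5135 − 5287 = −152 kJ
For 5× the reaction as written: 5 × (−152) = −760 kJ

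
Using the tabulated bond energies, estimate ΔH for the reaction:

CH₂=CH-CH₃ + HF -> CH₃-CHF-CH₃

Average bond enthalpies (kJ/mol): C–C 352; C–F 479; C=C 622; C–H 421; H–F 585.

Bonds broken (reactants):
  C–C: 1 × 352 = 352
  C–H: 6 × 421 = 2526
  C=C: 1 × 622 = 622
  H–F: 1 × 585 = 585
  Σ(broken) = 4085 kJ
Bonds formed (products):
  C–C: 2 × 352 = 704
  C–F: 1 × 479 = 479
  C–H: 7 × 421 = 2947
  Σ(formed) = 4130 kJ
ΔH = Σ(broken) − Σ(formed) = 4085 − 4130 = −45 kJ

ΔH ≈ −45 kJ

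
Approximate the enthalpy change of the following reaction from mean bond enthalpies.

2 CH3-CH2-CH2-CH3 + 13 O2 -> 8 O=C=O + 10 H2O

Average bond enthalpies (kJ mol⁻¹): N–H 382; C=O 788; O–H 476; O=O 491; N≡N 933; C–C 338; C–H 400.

ΔH ≈ −5717 kJ

Bonds broken (reactants):
  C–C: 6 × 338 = 2028
  C–H: 20 × 400 = 8000
  O=O: 13 × 491 = 6383
  Σ(broken) = 16411 kJ
Bonds formed (products):
  C=O: 16 × 788 = 12608
  O–H: 20 × 476 = 9520
  Σ(formed) = 22128 kJ
ΔH = Σ(broken) − Σ(formed) = 16411 − 22128 = −5717 kJ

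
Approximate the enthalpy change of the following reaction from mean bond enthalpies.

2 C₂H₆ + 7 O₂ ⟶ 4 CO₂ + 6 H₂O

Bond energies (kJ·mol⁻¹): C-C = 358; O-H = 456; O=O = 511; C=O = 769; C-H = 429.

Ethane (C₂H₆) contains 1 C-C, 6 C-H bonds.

Bonds broken (reactants):
  C-C: 2 × 358 = 716
  C-H: 12 × 429 = 5148
  O=O: 7 × 511 = 3577
  Σ(broken) = 9441 kJ
Bonds formed (products):
  C=O: 8 × 769 = 6152
  O-H: 12 × 456 = 5472
  Σ(formed) = 11624 kJ
ΔH = Σ(broken) − Σ(formed) = 9441 − 11624 = −2183 kJ

ΔH ≈ −2183 kJ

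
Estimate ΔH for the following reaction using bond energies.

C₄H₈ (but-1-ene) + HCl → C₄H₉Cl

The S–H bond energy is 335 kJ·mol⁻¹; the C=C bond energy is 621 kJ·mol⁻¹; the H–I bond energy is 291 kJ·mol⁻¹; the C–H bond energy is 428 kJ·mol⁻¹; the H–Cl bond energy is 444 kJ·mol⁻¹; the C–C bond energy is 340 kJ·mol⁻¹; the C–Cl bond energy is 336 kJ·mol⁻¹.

ΔH ≈ −39 kJ

Bonds broken (reactants):
  C–C: 2 × 340 = 680
  C–H: 8 × 428 = 3424
  C=C: 1 × 621 = 621
  H–Cl: 1 × 444 = 444
  Σ(broken) = 5169 kJ
Bonds formed (products):
  C–C: 3 × 340 = 1020
  C–Cl: 1 × 336 = 336
  C–H: 9 × 428 = 3852
  Σ(formed) = 5208 kJ
ΔH = Σ(broken) − Σ(formed) = 5169 − 5208 = −39 kJ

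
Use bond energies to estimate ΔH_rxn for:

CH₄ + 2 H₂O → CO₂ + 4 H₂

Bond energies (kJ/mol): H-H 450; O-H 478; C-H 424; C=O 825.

ΔH ≈ +158 kJ

Bonds broken (reactants):
  C-H: 4 × 424 = 1696
  O-H: 4 × 478 = 1912
  Σ(broken) = 3608 kJ
Bonds formed (products):
  C=O: 2 × 825 = 1650
  H-H: 4 × 450 = 1800
  Σ(formed) = 3450 kJ
ΔH = Σ(broken) − Σ(formed) = 3608 − 3450 = +158 kJ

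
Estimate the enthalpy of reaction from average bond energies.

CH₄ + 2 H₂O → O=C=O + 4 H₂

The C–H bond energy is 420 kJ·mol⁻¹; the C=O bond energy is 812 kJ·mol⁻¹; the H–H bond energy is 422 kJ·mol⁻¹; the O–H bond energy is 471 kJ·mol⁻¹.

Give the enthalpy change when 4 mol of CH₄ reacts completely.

ΔH = +1008 kJ

Bonds broken (reactants):
  C–H: 4 × 420 = 1680
  O–H: 4 × 471 = 1884
  Σ(broken) = 3564 kJ
Bonds formed (products):
  C=O: 2 × 812 = 1624
  H–H: 4 × 422 = 1688
  Σ(formed) = 3312 kJ
ΔH = Σ(broken) − Σ(formed) = 3564 − 3312 = +252 kJ
For 4× the reaction as written: 4 × (+252) = +1008 kJ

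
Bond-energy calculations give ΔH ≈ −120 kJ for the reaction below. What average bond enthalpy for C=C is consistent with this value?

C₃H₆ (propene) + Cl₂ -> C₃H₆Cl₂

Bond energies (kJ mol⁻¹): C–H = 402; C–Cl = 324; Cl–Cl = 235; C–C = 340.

D(C=C) ≈ 633 kJ/mol

Let D be the C=C bond energy.
Σ(broken) = 1×340 + 6×402 + 1×D + 1×235 = 2987 + D
Σ(formed) = 2×340 + 2×324 + 6×402 = 3740
ΔH = Σ(broken) − Σ(formed) = (2987 + D) − (3740) = −753 + D
Setting this equal to −120 kJ gives D = 633 kJ/mol.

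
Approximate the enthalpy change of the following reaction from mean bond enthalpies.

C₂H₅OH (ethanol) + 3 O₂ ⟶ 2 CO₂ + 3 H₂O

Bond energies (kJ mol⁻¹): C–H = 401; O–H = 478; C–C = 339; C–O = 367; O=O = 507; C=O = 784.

ΔH ≈ −1294 kJ

Bonds broken (reactants):
  C–C: 1 × 339 = 339
  C–H: 5 × 401 = 2005
  C–O: 1 × 367 = 367
  O–H: 1 × 478 = 478
  O=O: 3 × 507 = 1521
  Σ(broken) = 4710 kJ
Bonds formed (products):
  C=O: 4 × 784 = 3136
  O–H: 6 × 478 = 2868
  Σ(formed) = 6004 kJ
ΔH = Σ(broken) − Σ(formed) = 4710 − 6004 = −1294 kJ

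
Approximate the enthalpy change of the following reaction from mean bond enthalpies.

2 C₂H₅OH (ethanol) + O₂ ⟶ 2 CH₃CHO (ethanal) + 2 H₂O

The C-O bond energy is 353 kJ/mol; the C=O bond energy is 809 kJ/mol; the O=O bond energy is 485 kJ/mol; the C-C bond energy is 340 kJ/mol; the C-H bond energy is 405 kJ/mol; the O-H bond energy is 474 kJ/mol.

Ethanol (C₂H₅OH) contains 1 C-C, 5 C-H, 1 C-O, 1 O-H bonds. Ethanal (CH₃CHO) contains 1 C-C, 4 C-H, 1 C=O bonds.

Bonds broken (reactants):
  C-C: 2 × 340 = 680
  C-H: 10 × 405 = 4050
  C-O: 2 × 353 = 706
  O-H: 2 × 474 = 948
  O=O: 1 × 485 = 485
  Σ(broken) = 6869 kJ
Bonds formed (products):
  C-C: 2 × 340 = 680
  C-H: 8 × 405 = 3240
  C=O: 2 × 809 = 1618
  O-H: 4 × 474 = 1896
  Σ(formed) = 7434 kJ
ΔH = Σ(broken) − Σ(formed) = 6869 − 7434 = −565 kJ

ΔH ≈ −565 kJ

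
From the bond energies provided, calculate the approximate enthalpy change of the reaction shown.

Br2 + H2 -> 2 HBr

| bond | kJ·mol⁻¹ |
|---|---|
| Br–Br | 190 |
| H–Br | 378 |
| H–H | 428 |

ΔH ≈ −138 kJ

Bonds broken (reactants):
  Br–Br: 1 × 190 = 190
  H–H: 1 × 428 = 428
  Σ(broken) = 618 kJ
Bonds formed (products):
  H–Br: 2 × 378 = 756
  Σ(formed) = 756 kJ
ΔH = Σ(broken) − Σ(formed) = 618 − 756 = −138 kJ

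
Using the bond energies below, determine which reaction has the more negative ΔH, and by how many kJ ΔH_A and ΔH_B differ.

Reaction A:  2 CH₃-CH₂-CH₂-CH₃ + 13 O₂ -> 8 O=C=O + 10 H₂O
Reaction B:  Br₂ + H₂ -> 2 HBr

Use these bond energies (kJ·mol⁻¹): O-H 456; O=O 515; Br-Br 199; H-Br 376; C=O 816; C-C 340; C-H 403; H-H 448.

Reaction A, by 5276 kJ

Reaction A:
  Bonds broken (reactants):
    C-C: 6 × 340 = 2040
    C-H: 20 × 403 = 8060
    O=O: 13 × 515 = 6695
    Σ(broken) = 16795 kJ
  Bonds formed (products):
    C=O: 16 × 816 = 13056
    O-H: 20 × 456 = 9120
    Σ(formed) = 22176 kJ
  ΔH_A = 16795 − 22176 = −5381 kJ
Reaction B:
  Bonds broken (reactants):
    Br-Br: 1 × 199 = 199
    H-H: 1 × 448 = 448
    Σ(broken) = 647 kJ
  Bonds formed (products):
    H-Br: 2 × 376 = 752
    Σ(formed) = 752 kJ
  ΔH_B = 647 − 752 = −105 kJ
ΔH_A − ΔH_B = −5276 kJ, so reaction A has the more negative ΔH; |ΔH_A − ΔH_B| = 5276 kJ.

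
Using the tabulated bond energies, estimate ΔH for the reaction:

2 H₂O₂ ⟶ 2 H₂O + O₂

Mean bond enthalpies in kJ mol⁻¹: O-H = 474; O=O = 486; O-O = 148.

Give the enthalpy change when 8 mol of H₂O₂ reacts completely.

Bonds broken (reactants):
  O-H: 4 × 474 = 1896
  O-O: 2 × 148 = 296
  Σ(broken) = 2192 kJ
Bonds formed (products):
  O-H: 4 × 474 = 1896
  O=O: 1 × 486 = 486
  Σ(formed) = 2382 kJ
ΔH = Σ(broken) − Σ(formed) = 2192 − 2382 = −190 kJ
For 4× the reaction as written: 4 × (−190) = −760 kJ

ΔH = −760 kJ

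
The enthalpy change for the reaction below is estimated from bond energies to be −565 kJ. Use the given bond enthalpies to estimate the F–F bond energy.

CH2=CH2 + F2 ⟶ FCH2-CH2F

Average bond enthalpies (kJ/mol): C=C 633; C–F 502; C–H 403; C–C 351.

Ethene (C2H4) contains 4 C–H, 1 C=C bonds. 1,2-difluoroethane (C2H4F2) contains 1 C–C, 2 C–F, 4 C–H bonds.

Let D be the F–F bond energy.
Σ(broken) = 4×403 + 1×633 + 1×D = 2245 + D
Σ(formed) = 1×351 + 2×502 + 4×403 = 2967
ΔH = Σ(broken) − Σ(formed) = (2245 + D) − (2967) = −722 + D
Setting this equal to −565 kJ gives D = 157 kJ/mol.

D(F–F) ≈ 157 kJ/mol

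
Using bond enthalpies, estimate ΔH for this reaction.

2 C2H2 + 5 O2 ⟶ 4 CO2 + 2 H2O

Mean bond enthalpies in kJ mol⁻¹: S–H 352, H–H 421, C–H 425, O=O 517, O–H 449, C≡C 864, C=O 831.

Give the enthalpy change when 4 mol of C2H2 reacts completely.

ΔH = −4862 kJ

Bonds broken (reactants):
  C≡C: 2 × 864 = 1728
  C–H: 4 × 425 = 1700
  O=O: 5 × 517 = 2585
  Σ(broken) = 6013 kJ
Bonds formed (products):
  C=O: 8 × 831 = 6648
  O–H: 4 × 449 = 1796
  Σ(formed) = 8444 kJ
ΔH = Σ(broken) − Σ(formed) = 6013 − 8444 = −2431 kJ
For 2× the reaction as written: 2 × (−2431) = −4862 kJ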